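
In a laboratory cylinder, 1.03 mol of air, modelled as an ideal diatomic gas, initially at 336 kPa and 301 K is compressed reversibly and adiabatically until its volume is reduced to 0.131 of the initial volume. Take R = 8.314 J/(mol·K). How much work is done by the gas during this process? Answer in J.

-8090 J

V₁ = nRT₁/P₁ = 1.03×8.314×301/336 = 7.67 L.
Adiabatic: TV^(γ−1) = const ⇒ T₂ = 301×(7.63)^0.400 = 679 K; PV^γ = const ⇒ P₂ = 5780 kPa.
ΔU = nCvΔT = 1.03×20.8×(679−301) = 8090 J.
Q = 0 for an adiabatic process, so W = −ΔU = -8090 J.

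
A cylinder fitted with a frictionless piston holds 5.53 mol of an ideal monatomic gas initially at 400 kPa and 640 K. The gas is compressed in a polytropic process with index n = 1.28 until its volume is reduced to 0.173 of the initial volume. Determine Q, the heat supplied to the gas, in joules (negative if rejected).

-38700 J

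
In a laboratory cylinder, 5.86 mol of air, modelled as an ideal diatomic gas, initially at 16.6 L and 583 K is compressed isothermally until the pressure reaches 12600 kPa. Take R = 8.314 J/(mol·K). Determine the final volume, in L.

2.25 L

P₁ = nRT₁/V₁ = 5.86×8.314×583/16.6 = 1710 kPa.
Isothermal: T stays 583 K; PV = const ⇒ V₂ = 2.25 L, P₂ = 12600 kPa.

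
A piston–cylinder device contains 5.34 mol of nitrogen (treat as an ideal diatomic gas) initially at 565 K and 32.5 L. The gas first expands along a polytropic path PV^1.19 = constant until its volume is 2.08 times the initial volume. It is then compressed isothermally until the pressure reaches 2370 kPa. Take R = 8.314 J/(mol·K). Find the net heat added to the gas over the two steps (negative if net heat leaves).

P₁ = nRT₁/V₁ = 5.34×8.314×565/32.5 = 772 kPa.
Step 1 — Polytropic n=1.19: T₂ = T₁(V₁/V₂)^(n−1) = 565×(0.481)^0.19 = 492 K; P₂ = P₁(V₁/V₂)^n = 323 kPa.
W = (P₁V₁−P₂V₂)/(n−1) = (772×32.5−323×67.6)/0.19 = 17100 J.
ΔU = nCvΔT = 5.34×20.8×(492−565) = -8150 J.
Q = ΔU + W = 9000 J.
State after step 1: P = 323 kPa, V = 67.6 L, T = 492 K.
Step 2 — Isothermal: T stays 492 K; PV = const ⇒ V₂ = 9.21 L, P₂ = 2370 kPa.
ΔU = 0 (ideal gas, T constant).
W = nRT ln(V₂/V₁) = 5.34×8.314×492×ln(0.136) = -43500 J.
Q = ΔU + W = -43500 J.
Net over both steps: W = -26400 J, Q = -34500 J, ΔU = -8150 J.

-34500 J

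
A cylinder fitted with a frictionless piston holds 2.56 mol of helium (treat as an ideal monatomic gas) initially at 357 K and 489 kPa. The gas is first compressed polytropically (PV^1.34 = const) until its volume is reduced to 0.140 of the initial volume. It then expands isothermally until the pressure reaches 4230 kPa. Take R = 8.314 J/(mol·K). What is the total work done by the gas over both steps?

-14200 J

V₁ = nRT₁/P₁ = 2.56×8.314×357/489 = 15.5 L.
Step 1 — Polytropic n=1.34: T₂ = T₁(V₁/V₂)^(n−1) = 357×(7.14)^0.34 = 697 K; P₂ = P₁(V₁/V₂)^n = 6820 kPa.
W = (P₁V₁−P₂V₂)/(n−1) = (489×15.5−6820×2.18)/0.34 = -21300 J.
ΔU = nCvΔT = 2.56×12.5×(697−357) = 10800 J.
Q = ΔU + W = -10400 J.
State after step 1: P = 6820 kPa, V = 2.18 L, T = 697 K.
Step 2 — Isothermal: T stays 697 K; PV = const ⇒ V₂ = 3.51 L, P₂ = 4230 kPa.
ΔU = 0 (ideal gas, T constant).
W = nRT ln(V₂/V₁) = 2.56×8.314×697×ln(1.61) = 7070 J.
Q = ΔU + W = 7070 J.
Net over both steps: W = -14200 J, Q = -3340 J, ΔU = 10800 J.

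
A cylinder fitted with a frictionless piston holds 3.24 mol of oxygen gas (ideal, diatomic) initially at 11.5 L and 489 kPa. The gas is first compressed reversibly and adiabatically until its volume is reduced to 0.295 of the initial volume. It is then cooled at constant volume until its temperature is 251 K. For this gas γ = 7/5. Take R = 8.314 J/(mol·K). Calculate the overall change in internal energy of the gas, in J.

T₁ = P₁V₁/(nR) = 489×11.5/(3.24×8.314) = 209 K.
Step 1 — Adiabatic: TV^(γ−1) = const ⇒ T₂ = 209×(3.39)^0.400 = 340 K; PV^γ = const ⇒ P₂ = 2700 kPa.
ΔU = nCvΔT = 3.24×20.8×(340−209) = 8850 J.
Q = 0 for an adiabatic process, so W = −ΔU = -8850 J.
State after step 1: P = 2700 kPa, V = 3.39 L, T = 340 K.
Step 2 — Isochoric: V stays 3.39 L; P/T = const ⇒ T₂ = 251 K, P₂ = 1990 kPa.
W = 0 (no volume change).
ΔU = nCvΔT = 3.24×20.8×(251−340) = -6010 J.
Q = ΔU = -6010 J.
Net over both steps: W = -8850 J, Q = -6010 J, ΔU = 2840 J.

2840 J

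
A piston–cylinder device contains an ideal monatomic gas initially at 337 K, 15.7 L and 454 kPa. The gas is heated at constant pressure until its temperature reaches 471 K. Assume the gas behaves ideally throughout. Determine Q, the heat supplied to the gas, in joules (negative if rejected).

7090 J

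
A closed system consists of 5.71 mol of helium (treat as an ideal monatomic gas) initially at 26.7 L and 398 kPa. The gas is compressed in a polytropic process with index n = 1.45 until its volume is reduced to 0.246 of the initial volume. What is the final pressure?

3040 kPa

T₁ = P₁V₁/(nR) = 398×26.7/(5.71×8.314) = 224 K.
Polytropic n=1.45: T₂ = T₁(V₁/V₂)^(n−1) = 224×(4.07)^0.45 = 421 K; P₂ = P₁(V₁/V₂)^n = 3040 kPa.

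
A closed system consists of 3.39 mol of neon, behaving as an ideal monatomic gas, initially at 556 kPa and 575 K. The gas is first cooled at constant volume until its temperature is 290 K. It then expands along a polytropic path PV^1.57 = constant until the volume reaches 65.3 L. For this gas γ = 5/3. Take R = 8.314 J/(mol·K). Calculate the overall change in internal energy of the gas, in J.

-16600 J

V₁ = nRT₁/P₁ = 3.39×8.314×575/556 = 29.1 L.
Step 1 — Isochoric: V stays 29.1 L; P/T = const ⇒ T₂ = 290 K, P₂ = 280 kPa.
W = 0 (no volume change).
ΔU = nCvΔT = 3.39×12.5×(290−575) = -12000 J.
Q = ΔU = -12000 J.
State after step 1: P = 280 kPa, V = 29.1 L, T = 290 K.
Step 2 — Polytropic n=1.57: T₂ = T₁(V₁/V₂)^(n−1) = 290×(0.446)^0.57 = 183 K; P₂ = P₁(V₁/V₂)^n = 79.0 kPa.
W = (P₁V₁−P₂V₂)/(n−1) = (280×29.1−79.0×65.3)/0.57 = 5290 J.
ΔU = nCvΔT = 3.39×12.5×(183−290) = -4520 J.
Q = ΔU + W = 766 J.
Net over both steps: W = 5290 J, Q = -11300 J, ΔU = -16600 J.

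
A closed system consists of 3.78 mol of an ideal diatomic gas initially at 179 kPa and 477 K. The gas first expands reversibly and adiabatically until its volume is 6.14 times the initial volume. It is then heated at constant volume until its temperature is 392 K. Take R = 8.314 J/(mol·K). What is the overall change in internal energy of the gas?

V₁ = nRT₁/P₁ = 3.78×8.314×477/179 = 83.7 L.
Step 1 — Adiabatic: TV^(γ−1) = const ⇒ T₂ = 477×(0.163)^0.400 = 231 K; PV^γ = const ⇒ P₂ = 14.1 kPa.
ΔU = nCvΔT = 3.78×20.8×(231−477) = -19300 J.
Q = 0 for an adiabatic process, so W = −ΔU = 19300 J.
State after step 1: P = 14.1 kPa, V = 514 L, T = 231 K.
Step 2 — Isochoric: V stays 514 L; P/T = const ⇒ T₂ = 392 K, P₂ = 24.0 kPa.
W = 0 (no volume change).
ΔU = nCvΔT = 3.78×20.8×(392−231) = 12700 J.
Q = ΔU = 12700 J.
Net over both steps: W = 19300 J, Q = 12700 J, ΔU = -6680 J.

-6680 J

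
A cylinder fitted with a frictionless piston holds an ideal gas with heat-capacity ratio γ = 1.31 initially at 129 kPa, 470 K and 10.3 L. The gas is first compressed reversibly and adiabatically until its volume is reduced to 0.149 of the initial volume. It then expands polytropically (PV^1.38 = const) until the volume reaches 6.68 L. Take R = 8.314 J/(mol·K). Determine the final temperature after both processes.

485 K

n = P₁V₁/(RT₁) = 129×10.3/(8.314×470) = 0.340 mol.
Step 1 — Adiabatic: TV^(γ−1) = const ⇒ T₂ = 470×(6.71)^0.310 = 848 K; PV^γ = const ⇒ P₂ = 1560 kPa.
ΔU = nCvΔT = 0.340×26.8×(848−470) = 3450 J.
Q = 0 for an adiabatic process, so W = −ΔU = -3450 J.
State after step 1: P = 1560 kPa, V = 1.53 L, T = 848 K.
Step 2 — Polytropic n=1.38: T₂ = T₁(V₁/V₂)^(n−1) = 848×(0.230)^0.38 = 485 K; P₂ = P₁(V₁/V₂)^n = 205 kPa.
W = (P₁V₁−P₂V₂)/(n−1) = (1560×1.53−205×6.68)/0.38 = 2700 J.
ΔU = nCvΔT = 0.340×26.8×(485−848) = -3310 J.
Q = ΔU + W = -610 J.
Net over both steps: W = -746 J, Q = -610 J, ΔU = 136 J.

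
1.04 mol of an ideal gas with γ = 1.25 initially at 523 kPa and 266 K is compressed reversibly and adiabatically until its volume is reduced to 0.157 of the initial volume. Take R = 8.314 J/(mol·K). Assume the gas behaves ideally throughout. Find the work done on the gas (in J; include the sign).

V₁ = nRT₁/P₁ = 1.04×8.314×266/523 = 4.40 L.
Adiabatic: TV^(γ−1) = const ⇒ T₂ = 266×(6.37)^0.250 = 423 K; PV^γ = const ⇒ P₂ = 5290 kPa.
ΔU = nCvΔT = 1.04×33.3×(423−266) = 5420 J.
Q = 0 for an adiabatic process, so W = −ΔU = -5420 J.
Work done on the gas = −W_by = 5420 J.

5420 J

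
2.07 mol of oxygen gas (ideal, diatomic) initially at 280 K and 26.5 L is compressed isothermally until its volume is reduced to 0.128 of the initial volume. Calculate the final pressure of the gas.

1420 kPa

P₁ = nRT₁/V₁ = 2.07×8.314×280/26.5 = 182 kPa.
Isothermal: T stays 280 K; PV = const ⇒ V₂ = 3.39 L, P₂ = 1420 kPa.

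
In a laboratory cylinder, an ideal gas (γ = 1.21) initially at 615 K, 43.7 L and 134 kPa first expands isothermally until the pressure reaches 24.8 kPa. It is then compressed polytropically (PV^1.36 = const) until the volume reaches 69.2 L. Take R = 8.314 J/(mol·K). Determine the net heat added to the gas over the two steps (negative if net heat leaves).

16300 J

n = P₁V₁/(RT₁) = 134×43.7/(8.314×615) = 1.15 mol.
Step 1 — Isothermal: T stays 615 K; PV = const ⇒ V₂ = 236 L, P₂ = 24.8 kPa.
ΔU = 0 (ideal gas, T constant).
W = nRT ln(V₂/V₁) = 1.15×8.314×615×ln(5.40) = 9880 J.
Q = ΔU + W = 9880 J.
State after step 1: P = 24.8 kPa, V = 236 L, T = 615 K.
Step 2 — Polytropic n=1.36: T₂ = T₁(V₁/V₂)^(n−1) = 615×(3.41)^0.36 = 957 K; P₂ = P₁(V₁/V₂)^n = 132 kPa.
W = (P₁V₁−P₂V₂)/(n−1) = (24.8×236−132×69.2)/0.36 = -9040 J.
ΔU = nCvΔT = 1.15×39.6×(957−615) = 15500 J.
Q = ΔU + W = 6460 J.
Net over both steps: W = 842 J, Q = 16300 J, ΔU = 15500 J.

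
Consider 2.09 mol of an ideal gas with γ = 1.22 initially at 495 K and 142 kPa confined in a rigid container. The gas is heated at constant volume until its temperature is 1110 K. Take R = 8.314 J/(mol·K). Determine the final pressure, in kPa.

318 kPa

V₁ = nRT₁/P₁ = 2.09×8.314×495/142 = 60.6 L.
Isochoric: V stays 60.6 L; P/T = const ⇒ T₂ = 1110 K, P₂ = 318 kPa.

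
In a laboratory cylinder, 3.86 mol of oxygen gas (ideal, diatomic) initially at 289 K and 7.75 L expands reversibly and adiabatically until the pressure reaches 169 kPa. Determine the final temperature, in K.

165 K

P₁ = nRT₁/V₁ = 3.86×8.314×289/7.75 = 1200 kPa.
Adiabatic: T₂/T₁ = (P₂/P₁)^((γ−1)/γ) ⇒ T₂ = 289×(0.141)^0.286 = 165 K; V₂ = 31.4 L.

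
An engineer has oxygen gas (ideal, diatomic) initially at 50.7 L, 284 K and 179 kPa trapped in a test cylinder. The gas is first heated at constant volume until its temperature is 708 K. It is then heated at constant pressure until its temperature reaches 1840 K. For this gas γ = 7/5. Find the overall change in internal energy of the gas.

124000 J

n = P₁V₁/(RT₁) = 179×50.7/(8.314×284) = 3.84 mol.
Step 1 — Isochoric: V stays 50.7 L; P/T = const ⇒ T₂ = 708 K, P₂ = 446 kPa.
W = 0 (no volume change).
ΔU = nCvΔT = 3.84×20.8×(708−284) = 33900 J.
Q = ΔU = 33900 J.
State after step 1: P = 446 kPa, V = 50.7 L, T = 708 K.
Step 2 — Isobaric: P stays 446 kPa; V/T = const ⇒ T₂ = 1840 K, V₂ = 132 L.
W = PΔV = 446×(132−50.7) kPa·L = 36200 J.
ΔU = nCvΔT = 3.84×20.8×(1840−708) = 90400 J.
Q = ΔU + W = nCpΔT = 127000 J.
Net over both steps: W = 36200 J, Q = 160000 J, ΔU = 124000 J.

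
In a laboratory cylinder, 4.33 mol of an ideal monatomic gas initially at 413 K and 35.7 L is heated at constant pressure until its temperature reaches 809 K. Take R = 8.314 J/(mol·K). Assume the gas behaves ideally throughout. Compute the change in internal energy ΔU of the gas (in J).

P₁ = nRT₁/V₁ = 4.33×8.314×413/35.7 = 416 kPa.
Isobaric: P stays 416 kPa; V/T = const ⇒ T₂ = 809 K, V₂ = 69.9 L.
For an ideal gas ΔU = nCvΔT with Cv = (3/2)R = 12.5 J/(mol·K).
ΔU = 4.33×12.5×(809−413) = 21400 J.

21400 J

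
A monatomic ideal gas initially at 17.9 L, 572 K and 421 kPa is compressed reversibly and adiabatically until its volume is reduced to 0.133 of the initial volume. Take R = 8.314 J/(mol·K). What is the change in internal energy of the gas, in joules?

n = P₁V₁/(RT₁) = 421×17.9/(8.314×572) = 1.58 mol.
Adiabatic: TV^(γ−1) = const ⇒ T₂ = 572×(7.52)^0.667 = 2200 K; PV^γ = const ⇒ P₂ = 12100 kPa.
For an ideal gas ΔU = nCvΔT with Cv = (3/2)R = 12.5 J/(mol·K).
ΔU = 1.58×12.5×(2200−572) = 32100 J.

32100 J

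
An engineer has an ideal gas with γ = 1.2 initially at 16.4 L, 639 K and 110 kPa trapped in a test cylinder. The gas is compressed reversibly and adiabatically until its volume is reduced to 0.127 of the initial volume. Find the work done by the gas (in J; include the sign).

n = P₁V₁/(RT₁) = 110×16.4/(8.314×639) = 0.340 mol.
Adiabatic: TV^(γ−1) = const ⇒ T₂ = 639×(7.87)^0.200 = 965 K; PV^γ = const ⇒ P₂ = 1310 kPa.
ΔU = nCvΔT = 0.340×41.6×(965−639) = 4610 J.
Q = 0 for an adiabatic process, so W = −ΔU = -4610 J.

-4610 J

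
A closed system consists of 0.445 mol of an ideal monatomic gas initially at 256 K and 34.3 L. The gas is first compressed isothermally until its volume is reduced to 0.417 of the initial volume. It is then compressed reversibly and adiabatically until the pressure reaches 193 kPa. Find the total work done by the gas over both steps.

-1590 J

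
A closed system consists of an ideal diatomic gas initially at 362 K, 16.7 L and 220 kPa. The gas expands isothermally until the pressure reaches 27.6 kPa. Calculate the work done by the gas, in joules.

n = P₁V₁/(RT₁) = 220×16.7/(8.314×362) = 1.22 mol.
Isothermal: T stays 362 K; PV = const ⇒ V₂ = 133 L, P₂ = 27.6 kPa.
W = nRT ln(V₂/V₁) = 1.22×8.314×362×ln(7.97) = 7630 J.

7630 J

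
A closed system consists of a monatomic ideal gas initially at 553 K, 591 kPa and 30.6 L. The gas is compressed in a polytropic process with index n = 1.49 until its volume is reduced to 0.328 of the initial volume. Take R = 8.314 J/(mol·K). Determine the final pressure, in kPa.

3110 kPa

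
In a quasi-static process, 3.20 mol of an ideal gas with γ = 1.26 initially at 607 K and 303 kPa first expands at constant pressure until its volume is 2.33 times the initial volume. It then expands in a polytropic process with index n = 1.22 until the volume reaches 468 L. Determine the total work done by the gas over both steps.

V₁ = nRT₁/P₁ = 3.20×8.314×607/303 = 53.3 L.
Step 1 — Isobaric: P stays 303 kPa; V/T = const ⇒ T₂ = 1410 K, V₂ = 124 L.
W = PΔV = 303×(124−53.3) kPa·L = 21500 J.
ΔU = nCvΔT = 3.20×32.0×(1410−607) = 82600 J.
Q = ΔU + W = nCpΔT = 104000 J.
State after step 1: P = 303 kPa, V = 124 L, T = 1410 K.
Step 2 — Polytropic n=1.22: T₂ = T₁(V₁/V₂)^(n−1) = 1410×(0.265)^0.22 = 1060 K; P₂ = P₁(V₁/V₂)^n = 60.0 kPa.
W = (P₁V₁−P₂V₂)/(n−1) = (303×124−60.0×468)/0.22 = 43300 J.
ΔU = nCvΔT = 3.20×32.0×(1060−1410) = -36600 J.
Q = ΔU + W = 6660 J.
Net over both steps: W = 64800 J, Q = 111000 J, ΔU = 46000 J.

64800 J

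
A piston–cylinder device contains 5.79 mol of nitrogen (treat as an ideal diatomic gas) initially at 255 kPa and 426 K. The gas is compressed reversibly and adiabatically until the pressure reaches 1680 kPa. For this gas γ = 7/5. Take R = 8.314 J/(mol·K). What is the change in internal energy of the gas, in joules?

36600 J

V₁ = nRT₁/P₁ = 5.79×8.314×426/255 = 80.4 L.
Adiabatic: T₂/T₁ = (P₂/P₁)^((γ−1)/γ) ⇒ T₂ = 426×(6.59)^0.286 = 730 K; V₂ = 20.9 L.
For an ideal gas ΔU = nCvΔT with Cv = (5/2)R = 20.8 J/(mol·K).
ΔU = 5.79×20.8×(730−426) = 36600 J.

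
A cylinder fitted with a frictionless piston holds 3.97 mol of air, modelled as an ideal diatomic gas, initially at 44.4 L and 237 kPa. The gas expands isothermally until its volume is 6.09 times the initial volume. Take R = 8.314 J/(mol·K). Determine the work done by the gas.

19000 J

T₁ = P₁V₁/(nR) = 237×44.4/(3.97×8.314) = 319 K.
Isothermal: T stays 319 K; PV = const ⇒ V₂ = 270 L, P₂ = 38.9 kPa.
W = nRT ln(V₂/V₁) = 3.97×8.314×319×ln(6.09) = 19000 J.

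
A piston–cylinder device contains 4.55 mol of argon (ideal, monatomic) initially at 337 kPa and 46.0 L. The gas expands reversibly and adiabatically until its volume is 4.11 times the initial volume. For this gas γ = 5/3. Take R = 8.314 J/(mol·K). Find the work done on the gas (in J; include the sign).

T₁ = P₁V₁/(nR) = 337×46.0/(4.55×8.314) = 410 K.
Adiabatic: TV^(γ−1) = const ⇒ T₂ = 410×(0.243)^0.667 = 160 K; PV^γ = const ⇒ P₂ = 32.0 kPa.
ΔU = nCvΔT = 4.55×12.5×(160−410) = -14200 J.
Q = 0 for an adiabatic process, so W = −ΔU = 14200 J.
Work done on the gas = −W_by = -14200 J.

-14200 J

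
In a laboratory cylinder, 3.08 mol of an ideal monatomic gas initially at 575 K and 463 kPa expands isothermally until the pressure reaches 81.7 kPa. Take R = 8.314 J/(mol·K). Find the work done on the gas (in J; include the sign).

V₁ = nRT₁/P₁ = 3.08×8.314×575/463 = 31.8 L.
Isothermal: T stays 575 K; PV = const ⇒ V₂ = 180 L, P₂ = 81.7 kPa.
W = nRT ln(V₂/V₁) = 3.08×8.314×575×ln(5.67) = 25500 J.
Work done on the gas = −W_by = -25500 J.

-25500 J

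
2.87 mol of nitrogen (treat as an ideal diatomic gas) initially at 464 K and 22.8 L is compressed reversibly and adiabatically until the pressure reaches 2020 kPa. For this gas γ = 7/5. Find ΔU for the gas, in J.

P₁ = nRT₁/V₁ = 2.87×8.314×464/22.8 = 486 kPa.
Adiabatic: T₂/T₁ = (P₂/P₁)^((γ−1)/γ) ⇒ T₂ = 464×(4.16)^0.286 = 697 K; V₂ = 8.24 L.
For an ideal gas ΔU = nCvΔT with Cv = (5/2)R = 20.8 J/(mol·K).
ΔU = 2.87×20.8×(697−464) = 13900 J.

13900 J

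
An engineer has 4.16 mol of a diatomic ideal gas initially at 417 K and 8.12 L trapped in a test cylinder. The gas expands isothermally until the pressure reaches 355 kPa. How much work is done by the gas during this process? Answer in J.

23200 J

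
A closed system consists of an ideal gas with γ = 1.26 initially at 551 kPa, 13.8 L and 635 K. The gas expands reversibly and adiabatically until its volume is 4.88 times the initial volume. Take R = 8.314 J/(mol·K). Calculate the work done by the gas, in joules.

9880 J

n = P₁V₁/(RT₁) = 551×13.8/(8.314×635) = 1.44 mol.
Adiabatic: TV^(γ−1) = const ⇒ T₂ = 635×(0.205)^0.260 = 421 K; PV^γ = const ⇒ P₂ = 74.8 kPa.
ΔU = nCvΔT = 1.44×32.0×(421−635) = -9880 J.
Q = 0 for an adiabatic process, so W = −ΔU = 9880 J.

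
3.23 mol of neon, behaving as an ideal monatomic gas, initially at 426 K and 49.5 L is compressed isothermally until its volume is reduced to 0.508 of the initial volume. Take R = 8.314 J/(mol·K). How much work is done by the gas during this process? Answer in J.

P₁ = nRT₁/V₁ = 3.23×8.314×426/49.5 = 231 kPa.
Isothermal: T stays 426 K; PV = const ⇒ V₂ = 25.1 L, P₂ = 455 kPa.
W = nRT ln(V₂/V₁) = 3.23×8.314×426×ln(0.508) = -7750 J.

-7750 J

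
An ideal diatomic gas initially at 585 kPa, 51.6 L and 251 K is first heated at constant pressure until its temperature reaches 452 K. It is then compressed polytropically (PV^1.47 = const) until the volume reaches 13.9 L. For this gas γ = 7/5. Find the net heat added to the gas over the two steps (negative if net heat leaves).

114000 J

n = P₁V₁/(RT₁) = 585×51.6/(8.314×251) = 14.5 mol.
Step 1 — Isobaric: P stays 585 kPa; V/T = const ⇒ T₂ = 452 K, V₂ = 92.9 L.
W = PΔV = 585×(92.9−51.6) kPa·L = 24200 J.
ΔU = nCvΔT = 14.5×20.8×(452−251) = 60400 J.
Q = ΔU + W = nCpΔT = 84600 J.
State after step 1: P = 585 kPa, V = 92.9 L, T = 452 K.
Step 2 — Polytropic n=1.47: T₂ = T₁(V₁/V₂)^(n−1) = 452×(6.68)^0.47 = 1100 K; P₂ = P₁(V₁/V₂)^n = 9550 kPa.
W = (P₁V₁−P₂V₂)/(n−1) = (585×92.9−9550×13.9)/0.47 = -167000 J.
ΔU = nCvΔT = 14.5×20.8×(1100−452) = 196000 J.
Q = ΔU + W = 29200 J.
Net over both steps: W = -143000 J, Q = 114000 J, ΔU = 256000 J.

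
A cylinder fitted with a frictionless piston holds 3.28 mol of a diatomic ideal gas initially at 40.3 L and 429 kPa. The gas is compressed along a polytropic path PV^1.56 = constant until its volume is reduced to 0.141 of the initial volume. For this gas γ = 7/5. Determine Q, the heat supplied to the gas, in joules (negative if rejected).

24600 J

T₁ = P₁V₁/(nR) = 429×40.3/(3.28×8.314) = 634 K.
Polytropic n=1.56: T₂ = T₁(V₁/V₂)^(n−1) = 634×(7.09)^0.56 = 1900 K; P₂ = P₁(V₁/V₂)^n = 9110 kPa.
W = (P₁V₁−P₂V₂)/(n−1) = (429×40.3−9110×5.68)/0.56 = -61600 J.
ΔU = nCvΔT = 3.28×20.8×(1900−634) = 86200 J.
Q = ΔU + W = 24600 J.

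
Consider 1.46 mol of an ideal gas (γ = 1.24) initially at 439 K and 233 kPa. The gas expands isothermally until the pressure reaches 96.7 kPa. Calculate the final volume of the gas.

55.1 L

V₁ = nRT₁/P₁ = 1.46×8.314×439/233 = 22.9 L.
Isothermal: T stays 439 K; PV = const ⇒ V₂ = 55.1 L, P₂ = 96.7 kPa.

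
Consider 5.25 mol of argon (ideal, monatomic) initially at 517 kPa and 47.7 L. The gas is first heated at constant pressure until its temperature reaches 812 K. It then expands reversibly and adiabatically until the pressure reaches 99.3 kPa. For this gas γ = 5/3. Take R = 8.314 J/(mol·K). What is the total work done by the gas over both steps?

36500 J

T₁ = P₁V₁/(nR) = 517×47.7/(5.25×8.314) = 565 K.
Step 1 — Isobaric: P stays 517 kPa; V/T = const ⇒ T₂ = 812 K, V₂ = 68.6 L.
W = PΔV = 517×(68.6−47.7) kPa·L = 10800 J.
ΔU = nCvΔT = 5.25×12.5×(812−565) = 16200 J.
Q = ΔU + W = nCpΔT = 27000 J.
State after step 1: P = 517 kPa, V = 68.6 L, T = 812 K.
Step 2 — Adiabatic: T₂/T₁ = (P₂/P₁)^((γ−1)/γ) ⇒ T₂ = 812×(0.192)^0.400 = 420 K; V₂ = 184 L.
ΔU = nCvΔT = 5.25×12.5×(420−812) = -25700 J.
Q = 0 for an adiabatic process, so W = −ΔU = 25700 J.
Net over both steps: W = 36500 J, Q = 27000 J, ΔU = -9510 J.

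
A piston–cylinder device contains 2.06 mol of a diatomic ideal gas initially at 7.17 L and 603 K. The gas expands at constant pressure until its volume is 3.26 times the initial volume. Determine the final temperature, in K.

P₁ = nRT₁/V₁ = 2.06×8.314×603/7.17 = 1440 kPa.
Isobaric: P stays 1440 kPa; V/T = const ⇒ T₂ = 1970 K, V₂ = 23.4 L.

1970 K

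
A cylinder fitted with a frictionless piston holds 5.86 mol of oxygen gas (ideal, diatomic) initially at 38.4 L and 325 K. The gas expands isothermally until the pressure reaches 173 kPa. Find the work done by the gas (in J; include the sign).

P₁ = nRT₁/V₁ = 5.86×8.314×325/38.4 = 412 kPa.
Isothermal: T stays 325 K; PV = const ⇒ V₂ = 91.5 L, P₂ = 173 kPa.
W = nRT ln(V₂/V₁) = 5.86×8.314×325×ln(2.38) = 13800 J.

13800 J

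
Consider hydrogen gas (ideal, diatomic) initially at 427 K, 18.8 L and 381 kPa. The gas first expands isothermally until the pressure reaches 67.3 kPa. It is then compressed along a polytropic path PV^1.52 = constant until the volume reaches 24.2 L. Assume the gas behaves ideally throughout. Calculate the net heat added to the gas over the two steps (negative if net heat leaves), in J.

17200 J

n = P₁V₁/(RT₁) = 381×18.8/(8.314×427) = 2.02 mol.
Step 1 — Isothermal: T stays 427 K; PV = const ⇒ V₂ = 106 L, P₂ = 67.3 kPa.
ΔU = 0 (ideal gas, T constant).
W = nRT ln(V₂/V₁) = 2.02×8.314×427×ln(5.66) = 12400 J.
Q = ΔU + W = 12400 J.
State after step 1: P = 67.3 kPa, V = 106 L, T = 427 K.
Step 2 — Polytropic n=1.52: T₂ = T₁(V₁/V₂)^(n−1) = 427×(4.40)^0.52 = 922 K; P₂ = P₁(V₁/V₂)^n = 639 kPa.
W = (P₁V₁−P₂V₂)/(n−1) = (67.3×106−639×24.2)/0.52 = -16000 J.
ΔU = nCvΔT = 2.02×20.8×(922−427) = 20800 J.
Q = ΔU + W = 4790 J.
Net over both steps: W = -3560 J, Q = 17200 J, ΔU = 20800 J.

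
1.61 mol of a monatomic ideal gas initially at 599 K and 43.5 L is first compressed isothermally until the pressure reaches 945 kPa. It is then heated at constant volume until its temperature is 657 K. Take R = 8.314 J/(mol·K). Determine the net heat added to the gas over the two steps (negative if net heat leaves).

P₁ = nRT₁/V₁ = 1.61×8.314×599/43.5 = 184 kPa.
Step 1 — Isothermal: T stays 599 K; PV = const ⇒ V₂ = 8.48 L, P₂ = 945 kPa.
ΔU = 0 (ideal gas, T constant).
W = nRT ln(V₂/V₁) = 1.61×8.314×599×ln(0.195) = -13100 J.
Q = ΔU + W = -13100 J.
State after step 1: P = 945 kPa, V = 8.48 L, T = 599 K.
Step 2 — Isochoric: V stays 8.48 L; P/T = const ⇒ T₂ = 657 K, P₂ = 1040 kPa.
W = 0 (no volume change).
ΔU = nCvΔT = 1.61×12.5×(657−599) = 1160 J.
Q = ΔU = 1160 J.
Net over both steps: W = -13100 J, Q = -11900 J, ΔU = 1160 J.

-11900 J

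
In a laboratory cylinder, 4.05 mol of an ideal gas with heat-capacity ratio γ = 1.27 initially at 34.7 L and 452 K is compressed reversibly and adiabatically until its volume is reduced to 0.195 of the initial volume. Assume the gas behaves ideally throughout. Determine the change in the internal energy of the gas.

31300 J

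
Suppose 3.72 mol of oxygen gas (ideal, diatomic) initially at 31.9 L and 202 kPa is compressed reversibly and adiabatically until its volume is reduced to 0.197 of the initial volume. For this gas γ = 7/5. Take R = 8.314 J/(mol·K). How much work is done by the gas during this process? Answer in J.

T₁ = P₁V₁/(nR) = 202×31.9/(3.72×8.314) = 208 K.
Adiabatic: TV^(γ−1) = const ⇒ T₂ = 208×(5.08)^0.400 = 399 K; PV^γ = const ⇒ P₂ = 1960 kPa.
ΔU = nCvΔT = 3.72×20.8×(399−208) = 14700 J.
Q = 0 for an adiabatic process, so W = −ΔU = -14700 J.

-14700 J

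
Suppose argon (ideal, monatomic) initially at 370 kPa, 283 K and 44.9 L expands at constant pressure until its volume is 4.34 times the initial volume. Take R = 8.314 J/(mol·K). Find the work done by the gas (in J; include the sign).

n = P₁V₁/(RT₁) = 370×44.9/(8.314×283) = 7.06 mol.
Isobaric: P stays 370 kPa; V/T = const ⇒ T₂ = 1230 K, V₂ = 195 L.
W = PΔV = 370×(195−44.9) kPa·L = 55500 J.

55500 J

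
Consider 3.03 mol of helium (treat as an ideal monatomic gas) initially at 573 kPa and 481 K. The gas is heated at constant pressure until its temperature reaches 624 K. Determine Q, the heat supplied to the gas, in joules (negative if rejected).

V₁ = nRT₁/P₁ = 3.03×8.314×481/573 = 21.1 L.
Isobaric: P stays 573 kPa; V/T = const ⇒ T₂ = 624 K, V₂ = 27.4 L.
W = PΔV = 573×(27.4−21.1) kPa·L = 3600 J.
ΔU = nCvΔT = 3.03×12.5×(624−481) = 5400 J.
Q = ΔU + W = nCpΔT = 9010 J.

9010 J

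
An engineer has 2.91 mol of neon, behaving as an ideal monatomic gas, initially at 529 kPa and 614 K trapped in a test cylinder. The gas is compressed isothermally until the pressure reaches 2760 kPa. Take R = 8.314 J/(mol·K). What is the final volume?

V₁ = nRT₁/P₁ = 2.91×8.314×614/529 = 28.1 L.
Isothermal: T stays 614 K; PV = const ⇒ V₂ = 5.38 L, P₂ = 2760 kPa.

5.38 L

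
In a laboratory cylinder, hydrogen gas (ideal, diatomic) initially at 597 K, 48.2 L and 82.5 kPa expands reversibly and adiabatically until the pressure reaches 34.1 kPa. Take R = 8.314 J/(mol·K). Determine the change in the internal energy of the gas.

-2220 J

n = P₁V₁/(RT₁) = 82.5×48.2/(8.314×597) = 0.801 mol.
Adiabatic: T₂/T₁ = (P₂/P₁)^((γ−1)/γ) ⇒ T₂ = 597×(0.413)^0.286 = 464 K; V₂ = 90.6 L.
For an ideal gas ΔU = nCvΔT with Cv = (5/2)R = 20.8 J/(mol·K).
ΔU = 0.801×20.8×(464−597) = -2220 J.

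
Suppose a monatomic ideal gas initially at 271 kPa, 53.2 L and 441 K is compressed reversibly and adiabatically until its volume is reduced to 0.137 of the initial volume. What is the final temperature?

Adiabatic: TV^(γ−1) = const ⇒ T₂ = 441×(7.30)^0.667 = 1660 K; PV^γ = const ⇒ P₂ = 7440 kPa.

1660 K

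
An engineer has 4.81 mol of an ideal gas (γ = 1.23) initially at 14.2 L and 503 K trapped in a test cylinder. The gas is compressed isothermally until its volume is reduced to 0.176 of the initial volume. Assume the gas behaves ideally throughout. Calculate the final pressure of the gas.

8050 kPa

P₁ = nRT₁/V₁ = 4.81×8.314×503/14.2 = 1420 kPa.
Isothermal: T stays 503 K; PV = const ⇒ V₂ = 2.50 L, P₂ = 8050 kPa.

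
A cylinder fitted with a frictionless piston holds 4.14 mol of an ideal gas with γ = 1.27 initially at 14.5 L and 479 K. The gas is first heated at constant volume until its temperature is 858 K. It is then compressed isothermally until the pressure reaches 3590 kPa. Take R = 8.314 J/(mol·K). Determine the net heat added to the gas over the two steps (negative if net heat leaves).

31600 J

P₁ = nRT₁/V₁ = 4.14×8.314×479/14.5 = 1140 kPa.
Step 1 — Isochoric: V stays 14.5 L; P/T = const ⇒ T₂ = 858 K, P₂ = 2040 kPa.
W = 0 (no volume change).
ΔU = nCvΔT = 4.14×30.8×(858−479) = 48300 J.
Q = ΔU = 48300 J.
State after step 1: P = 2040 kPa, V = 14.5 L, T = 858 K.
Step 2 — Isothermal: T stays 858 K; PV = const ⇒ V₂ = 8.23 L, P₂ = 3590 kPa.
ΔU = 0 (ideal gas, T constant).
W = nRT ln(V₂/V₁) = 4.14×8.314×858×ln(0.567) = -16700 J.
Q = ΔU + W = -16700 J.
Net over both steps: W = -16700 J, Q = 31600 J, ΔU = 48300 J.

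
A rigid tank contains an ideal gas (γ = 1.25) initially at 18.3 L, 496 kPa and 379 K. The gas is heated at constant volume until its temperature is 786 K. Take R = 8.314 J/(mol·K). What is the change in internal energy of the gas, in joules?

39000 J

n = P₁V₁/(RT₁) = 496×18.3/(8.314×379) = 2.88 mol.
Isochoric: V stays 18.3 L; P/T = const ⇒ T₂ = 786 K, P₂ = 1030 kPa.
For an ideal gas ΔU = nCvΔT with Cv = R/(γ−1) = 33.3 J/(mol·K).
ΔU = 2.88×33.3×(786−379) = 39000 J.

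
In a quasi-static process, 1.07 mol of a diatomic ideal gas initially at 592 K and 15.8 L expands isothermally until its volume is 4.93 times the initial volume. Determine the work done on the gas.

-8400 J

P₁ = nRT₁/V₁ = 1.07×8.314×592/15.8 = 333 kPa.
Isothermal: T stays 592 K; PV = const ⇒ V₂ = 77.9 L, P₂ = 67.6 kPa.
W = nRT ln(V₂/V₁) = 1.07×8.314×592×ln(4.93) = 8400 J.
Work done on the gas = −W_by = -8400 J.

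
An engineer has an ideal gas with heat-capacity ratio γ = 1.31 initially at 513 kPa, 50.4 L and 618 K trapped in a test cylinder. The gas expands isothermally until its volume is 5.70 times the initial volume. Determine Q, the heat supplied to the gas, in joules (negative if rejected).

45000 J

n = P₁V₁/(RT₁) = 513×50.4/(8.314×618) = 5.03 mol.
Isothermal: T stays 618 K; PV = const ⇒ V₂ = 287 L, P₂ = 90.0 kPa.
ΔU = 0 (ideal gas, T constant).
W = nRT ln(V₂/V₁) = 5.03×8.314×618×ln(5.70) = 45000 J.
Q = ΔU + W = 45000 J.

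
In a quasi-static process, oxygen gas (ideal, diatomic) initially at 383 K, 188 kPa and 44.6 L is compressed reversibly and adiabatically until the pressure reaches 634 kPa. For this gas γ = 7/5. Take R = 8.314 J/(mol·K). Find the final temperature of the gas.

542 K

Adiabatic: T₂/T₁ = (P₂/P₁)^((γ−1)/γ) ⇒ T₂ = 383×(3.37)^0.286 = 542 K; V₂ = 18.7 L.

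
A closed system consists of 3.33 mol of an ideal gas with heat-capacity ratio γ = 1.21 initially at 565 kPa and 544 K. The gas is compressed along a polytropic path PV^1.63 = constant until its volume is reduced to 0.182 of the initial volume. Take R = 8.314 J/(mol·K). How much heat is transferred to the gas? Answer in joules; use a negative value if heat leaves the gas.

92000 J

V₁ = nRT₁/P₁ = 3.33×8.314×544/565 = 26.7 L.
Polytropic n=1.63: T₂ = T₁(V₁/V₂)^(n−1) = 544×(5.49)^0.63 = 1590 K; P₂ = P₁(V₁/V₂)^n = 9080 kPa.
W = (P₁V₁−P₂V₂)/(n−1) = (565×26.7−9080×4.85)/0.63 = -46000 J.
ΔU = nCvΔT = 3.33×39.6×(1590−544) = 138000 J.
Q = ΔU + W = 92000 J.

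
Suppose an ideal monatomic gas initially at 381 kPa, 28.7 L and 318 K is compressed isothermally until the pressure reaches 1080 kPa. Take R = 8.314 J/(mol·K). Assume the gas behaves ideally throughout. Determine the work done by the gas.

n = P₁V₁/(RT₁) = 381×28.7/(8.314×318) = 4.14 mol.
Isothermal: T stays 318 K; PV = const ⇒ V₂ = 10.1 L, P₂ = 1080 kPa.
W = nRT ln(V₂/V₁) = 4.14×8.314×318×ln(0.353) = -11400 J.

-11400 J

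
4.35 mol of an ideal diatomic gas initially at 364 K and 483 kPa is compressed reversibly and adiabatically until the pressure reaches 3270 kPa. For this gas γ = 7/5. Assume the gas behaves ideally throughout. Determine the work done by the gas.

V₁ = nRT₁/P₁ = 4.35×8.314×364/483 = 27.3 L.
Adiabatic: T₂/T₁ = (P₂/P₁)^((γ−1)/γ) ⇒ T₂ = 364×(6.77)^0.286 = 629 K; V₂ = 6.95 L.
ΔU = nCvΔT = 4.35×20.8×(629−364) = 23900 J.
Q = 0 for an adiabatic process, so W = −ΔU = -23900 J.

-23900 J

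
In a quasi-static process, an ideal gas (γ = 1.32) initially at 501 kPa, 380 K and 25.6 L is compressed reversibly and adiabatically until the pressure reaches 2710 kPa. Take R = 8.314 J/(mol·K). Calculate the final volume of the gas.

7.13 L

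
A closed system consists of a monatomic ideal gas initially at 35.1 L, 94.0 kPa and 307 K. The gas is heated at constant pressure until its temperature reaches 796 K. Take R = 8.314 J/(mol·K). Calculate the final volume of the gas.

91.0 L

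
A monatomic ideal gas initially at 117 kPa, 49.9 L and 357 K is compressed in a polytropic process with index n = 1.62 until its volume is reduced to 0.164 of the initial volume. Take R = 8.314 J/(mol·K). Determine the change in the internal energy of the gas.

n = P₁V₁/(RT₁) = 117×49.9/(8.314×357) = 1.97 mol.
Polytropic n=1.62: T₂ = T₁(V₁/V₂)^(n−1) = 357×(6.10)^0.62 = 1100 K; P₂ = P₁(V₁/V₂)^n = 2190 kPa.
For an ideal gas ΔU = nCvΔT with Cv = (3/2)R = 12.5 J/(mol·K).
ΔU = 1.97×12.5×(1100−357) = 18100 J.

18100 J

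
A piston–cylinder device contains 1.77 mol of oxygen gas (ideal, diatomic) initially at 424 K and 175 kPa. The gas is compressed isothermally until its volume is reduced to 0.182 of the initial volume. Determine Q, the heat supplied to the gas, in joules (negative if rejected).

-10600 J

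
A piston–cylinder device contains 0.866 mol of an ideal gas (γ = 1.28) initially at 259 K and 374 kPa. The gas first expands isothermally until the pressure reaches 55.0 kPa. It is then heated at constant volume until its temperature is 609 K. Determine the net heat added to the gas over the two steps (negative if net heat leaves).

12600 J

V₁ = nRT₁/P₁ = 0.866×8.314×259/374 = 4.99 L.
Step 1 — Isothermal: T stays 259 K; PV = const ⇒ V₂ = 33.9 L, P₂ = 55.0 kPa.
ΔU = 0 (ideal gas, T constant).
W = nRT ln(V₂/V₁) = 0.866×8.314×259×ln(6.80) = 3570 J.
Q = ΔU + W = 3570 J.
State after step 1: P = 55.0 kPa, V = 33.9 L, T = 259 K.
Step 2 — Isochoric: V stays 33.9 L; P/T = const ⇒ T₂ = 609 K, P₂ = 129 kPa.
W = 0 (no volume change).
ΔU = nCvΔT = 0.866×29.7×(609−259) = 9000 J.
Q = ΔU = 9000 J.
Net over both steps: W = 3570 J, Q = 12600 J, ΔU = 9000 J.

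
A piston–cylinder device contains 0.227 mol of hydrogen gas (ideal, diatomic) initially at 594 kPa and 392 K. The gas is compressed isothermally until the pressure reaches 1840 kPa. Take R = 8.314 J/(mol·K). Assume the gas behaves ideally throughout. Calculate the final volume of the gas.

V₁ = nRT₁/P₁ = 0.227×8.314×392/594 = 1.25 L.
Isothermal: T stays 392 K; PV = const ⇒ V₂ = 0.402 L, P₂ = 1840 kPa.

0.402 L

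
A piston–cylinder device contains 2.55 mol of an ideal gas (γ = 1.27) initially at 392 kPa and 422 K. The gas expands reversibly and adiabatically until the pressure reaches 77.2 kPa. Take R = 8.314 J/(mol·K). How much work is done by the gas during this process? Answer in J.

9680 J

V₁ = nRT₁/P₁ = 2.55×8.314×422/392 = 22.8 L.
Adiabatic: T₂/T₁ = (P₂/P₁)^((γ−1)/γ) ⇒ T₂ = 422×(0.197)^0.213 = 299 K; V₂ = 82.0 L.
ΔU = nCvΔT = 2.55×30.8×(299−422) = -9680 J.
Q = 0 for an adiabatic process, so W = −ΔU = 9680 J.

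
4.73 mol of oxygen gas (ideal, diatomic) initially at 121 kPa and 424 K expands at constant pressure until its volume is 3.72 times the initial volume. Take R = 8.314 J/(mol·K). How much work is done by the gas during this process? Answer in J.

V₁ = nRT₁/P₁ = 4.73×8.314×424/121 = 138 L.
Isobaric: P stays 121 kPa; V/T = const ⇒ T₂ = 1580 K, V₂ = 513 L.
W = PΔV = 121×(513−138) kPa·L = 45400 J.

45400 J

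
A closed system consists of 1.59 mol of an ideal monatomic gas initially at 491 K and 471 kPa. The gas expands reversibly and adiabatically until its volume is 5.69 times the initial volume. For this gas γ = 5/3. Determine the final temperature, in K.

V₁ = nRT₁/P₁ = 1.59×8.314×491/471 = 13.8 L.
Adiabatic: TV^(γ−1) = const ⇒ T₂ = 491×(0.176)^0.667 = 154 K; PV^γ = const ⇒ P₂ = 26.0 kPa.

154 K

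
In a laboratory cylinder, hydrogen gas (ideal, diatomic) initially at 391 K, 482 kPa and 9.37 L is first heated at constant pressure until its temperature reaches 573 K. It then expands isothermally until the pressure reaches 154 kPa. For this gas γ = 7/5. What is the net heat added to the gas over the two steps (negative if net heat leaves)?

n = P₁V₁/(RT₁) = 482×9.37/(8.314×391) = 1.39 mol.
Step 1 — Isobaric: P stays 482 kPa; V/T = const ⇒ T₂ = 573 K, V₂ = 13.7 L.
W = PΔV = 482×(13.7−9.37) kPa·L = 2100 J.
ΔU = nCvΔT = 1.39×20.8×(573−391) = 5260 J.
Q = ΔU + W = nCpΔT = 7360 J.
State after step 1: P = 482 kPa, V = 13.7 L, T = 573 K.
Step 2 — Isothermal: T stays 573 K; PV = const ⇒ V₂ = 43.0 L, P₂ = 154 kPa.
ΔU = 0 (ideal gas, T constant).
W = nRT ln(V₂/V₁) = 1.39×8.314×573×ln(3.13) = 7550 J.
Q = ΔU + W = 7550 J.
Net over both steps: W = 9650 J, Q = 14900 J, ΔU = 5260 J.

14900 J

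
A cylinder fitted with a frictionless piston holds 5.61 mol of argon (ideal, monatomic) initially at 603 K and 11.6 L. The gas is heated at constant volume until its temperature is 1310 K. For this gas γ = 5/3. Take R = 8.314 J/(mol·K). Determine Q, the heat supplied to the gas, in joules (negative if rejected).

49500 J

P₁ = nRT₁/V₁ = 5.61×8.314×603/11.6 = 2420 kPa.
Isochoric: V stays 11.6 L; P/T = const ⇒ T₂ = 1310 K, P₂ = 5270 kPa.
W = 0 (no volume change).
ΔU = nCvΔT = 5.61×12.5×(1310−603) = 49500 J.
Q = ΔU = 49500 J.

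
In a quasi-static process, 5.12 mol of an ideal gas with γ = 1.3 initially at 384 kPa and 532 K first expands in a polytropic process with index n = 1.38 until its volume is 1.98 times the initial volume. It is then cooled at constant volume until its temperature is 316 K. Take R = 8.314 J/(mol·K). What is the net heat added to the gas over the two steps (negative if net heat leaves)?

-17000 J

V₁ = nRT₁/P₁ = 5.12×8.314×532/384 = 59.0 L.
Step 1 — Polytropic n=1.38: T₂ = T₁(V₁/V₂)^(n−1) = 532×(0.505)^0.38 = 410 K; P₂ = P₁(V₁/V₂)^n = 150 kPa.
W = (P₁V₁−P₂V₂)/(n−1) = (384×59.0−150×117)/0.38 = 13600 J.
ΔU = nCvΔT = 5.12×27.7×(410−532) = -17300 J.
Q = ΔU + W = -3630 J.
State after step 1: P = 150 kPa, V = 117 L, T = 410 K.
Step 2 — Isochoric: V stays 117 L; P/T = const ⇒ T₂ = 316 K, P₂ = 115 kPa.
W = 0 (no volume change).
ΔU = nCvΔT = 5.12×27.7×(316−410) = -13400 J.
Q = ΔU = -13400 J.
Net over both steps: W = 13600 J, Q = -17000 J, ΔU = -30600 J.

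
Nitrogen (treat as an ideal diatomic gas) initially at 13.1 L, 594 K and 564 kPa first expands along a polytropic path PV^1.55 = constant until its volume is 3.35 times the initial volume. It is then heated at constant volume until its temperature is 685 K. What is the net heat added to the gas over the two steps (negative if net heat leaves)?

n = P₁V₁/(RT₁) = 564×13.1/(8.314×594) = 1.50 mol.
Step 1 — Polytropic n=1.55: T₂ = T₁(V₁/V₂)^(n−1) = 594×(0.299)^0.55 = 306 K; P₂ = P₁(V₁/V₂)^n = 86.6 kPa.
W = (P₁V₁−P₂V₂)/(n−1) = (564×13.1−86.6×43.9)/0.55 = 6520 J.
ΔU = nCvΔT = 1.50×20.8×(306−594) = -8970 J.
Q = ΔU + W = -2450 J.
State after step 1: P = 86.6 kPa, V = 43.9 L, T = 306 K.
Step 2 — Isochoric: V stays 43.9 L; P/T = const ⇒ T₂ = 685 K, P₂ = 194 kPa.
W = 0 (no volume change).
ΔU = nCvΔT = 1.50×20.8×(685−306) = 11800 J.
Q = ΔU = 11800 J.
Net over both steps: W = 6520 J, Q = 9350 J, ΔU = 2830 J.

9350 J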